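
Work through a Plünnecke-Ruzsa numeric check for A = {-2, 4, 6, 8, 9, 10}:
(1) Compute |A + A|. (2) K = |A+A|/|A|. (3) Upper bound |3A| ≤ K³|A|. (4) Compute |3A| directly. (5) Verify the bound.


|A| = 6.
Step 1: Compute A + A by enumerating all 36 pairs.
A + A = {-4, 2, 4, 6, 7, 8, 10, 12, 13, 14, 15, 16, 17, 18, 19, 20}, so |A + A| = 16.
Step 2: Doubling constant K = |A + A|/|A| = 16/6 = 16/6 ≈ 2.6667.
Step 3: Plünnecke-Ruzsa gives |3A| ≤ K³·|A| = (2.6667)³ · 6 ≈ 113.7778.
Step 4: Compute 3A = A + A + A directly by enumerating all triples (a,b,c) ∈ A³; |3A| = 28.
Step 5: Check 28 ≤ 113.7778? Yes ✓.

K = 16/6, Plünnecke-Ruzsa bound K³|A| ≈ 113.7778, |3A| = 28, inequality holds.


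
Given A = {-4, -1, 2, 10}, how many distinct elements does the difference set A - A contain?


A - A = {a - a' : a, a' ∈ A}; |A| = 4.
Bounds: 2|A|-1 ≤ |A - A| ≤ |A|² - |A| + 1, i.e. 7 ≤ |A - A| ≤ 13.
Note: 0 ∈ A - A always (from a - a). The set is symmetric: if d ∈ A - A then -d ∈ A - A.
Enumerate nonzero differences d = a - a' with a > a' (then include -d):
Positive differences: {3, 6, 8, 11, 14}
Full difference set: {0} ∪ (positive diffs) ∪ (negative diffs).
|A - A| = 1 + 2·5 = 11 (matches direct enumeration: 11).

|A - A| = 11


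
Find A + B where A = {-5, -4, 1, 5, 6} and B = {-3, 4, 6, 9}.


A + B = {a + b : a ∈ A, b ∈ B}.
Enumerate all |A|·|B| = 5·4 = 20 pairs (a, b) and collect distinct sums.
a = -5: -5+-3=-8, -5+4=-1, -5+6=1, -5+9=4
a = -4: -4+-3=-7, -4+4=0, -4+6=2, -4+9=5
a = 1: 1+-3=-2, 1+4=5, 1+6=7, 1+9=10
a = 5: 5+-3=2, 5+4=9, 5+6=11, 5+9=14
a = 6: 6+-3=3, 6+4=10, 6+6=12, 6+9=15
Collecting distinct sums: A + B = {-8, -7, -2, -1, 0, 1, 2, 3, 4, 5, 7, 9, 10, 11, 12, 14, 15}
|A + B| = 17

A + B = {-8, -7, -2, -1, 0, 1, 2, 3, 4, 5, 7, 9, 10, 11, 12, 14, 15}


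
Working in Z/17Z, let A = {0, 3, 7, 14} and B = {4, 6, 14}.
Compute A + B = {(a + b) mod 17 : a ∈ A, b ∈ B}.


Work in Z/17Z: reduce every sum a + b modulo 17.
Enumerate all 12 pairs:
a = 0: 0+4=4, 0+6=6, 0+14=14
a = 3: 3+4=7, 3+6=9, 3+14=0
a = 7: 7+4=11, 7+6=13, 7+14=4
a = 14: 14+4=1, 14+6=3, 14+14=11
Distinct residues collected: {0, 1, 3, 4, 6, 7, 9, 11, 13, 14}
|A + B| = 10 (out of 17 total residues).

A + B = {0, 1, 3, 4, 6, 7, 9, 11, 13, 14}


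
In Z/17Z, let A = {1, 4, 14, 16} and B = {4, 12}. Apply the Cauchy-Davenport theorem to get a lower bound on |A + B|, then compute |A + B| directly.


Cauchy-Davenport: |A + B| ≥ min(p, |A| + |B| - 1) for A, B nonempty in Z/pZ.
|A| = 4, |B| = 2, p = 17.
CD lower bound = min(17, 4 + 2 - 1) = min(17, 5) = 5.
Compute A + B mod 17 directly:
a = 1: 1+4=5, 1+12=13
a = 4: 4+4=8, 4+12=16
a = 14: 14+4=1, 14+12=9
a = 16: 16+4=3, 16+12=11
A + B = {1, 3, 5, 8, 9, 11, 13, 16}, so |A + B| = 8.
Verify: 8 ≥ 5? Yes ✓.

CD lower bound = 5, actual |A + B| = 8.


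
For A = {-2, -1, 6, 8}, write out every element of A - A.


A - A = {a - a' : a, a' ∈ A}.
Compute a - a' for each ordered pair (a, a'):
a = -2: -2--2=0, -2--1=-1, -2-6=-8, -2-8=-10
a = -1: -1--2=1, -1--1=0, -1-6=-7, -1-8=-9
a = 6: 6--2=8, 6--1=7, 6-6=0, 6-8=-2
a = 8: 8--2=10, 8--1=9, 8-6=2, 8-8=0
Collecting distinct values (and noting 0 appears from a-a):
A - A = {-10, -9, -8, -7, -2, -1, 0, 1, 2, 7, 8, 9, 10}
|A - A| = 13

A - A = {-10, -9, -8, -7, -2, -1, 0, 1, 2, 7, 8, 9, 10}


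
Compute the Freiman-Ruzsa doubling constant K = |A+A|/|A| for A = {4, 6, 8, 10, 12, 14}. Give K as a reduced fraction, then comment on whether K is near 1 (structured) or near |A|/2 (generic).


|A| = 6.
Compute A + A by enumerating all 36 pairs.
A + A = {8, 10, 12, 14, 16, 18, 20, 22, 24, 26, 28}, so |A + A| = 11.
K = |A + A| / |A| = 11/6 (already in lowest terms) ≈ 1.8333.
Reference: AP of size 6 gives K = 11/6 ≈ 1.8333; a fully generic set of size 6 gives K ≈ 3.5000.

|A| = 6, |A + A| = 11, K = 11/6.


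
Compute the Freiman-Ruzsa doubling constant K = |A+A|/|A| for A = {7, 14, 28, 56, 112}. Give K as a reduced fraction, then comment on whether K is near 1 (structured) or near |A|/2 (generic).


|A| = 5.
Compute A + A by enumerating all 25 pairs.
A + A = {14, 21, 28, 35, 42, 56, 63, 70, 84, 112, 119, 126, 140, 168, 224}, so |A + A| = 15.
K = |A + A| / |A| = 15/5 = 3/1 ≈ 3.0000.
Reference: AP of size 5 gives K = 9/5 ≈ 1.8000; a fully generic set of size 5 gives K ≈ 3.0000.

|A| = 5, |A + A| = 15, K = 15/5 = 3/1.


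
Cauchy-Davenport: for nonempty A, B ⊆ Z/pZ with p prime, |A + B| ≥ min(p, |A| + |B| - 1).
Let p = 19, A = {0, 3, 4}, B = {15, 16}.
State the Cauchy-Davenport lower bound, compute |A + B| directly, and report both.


Cauchy-Davenport: |A + B| ≥ min(p, |A| + |B| - 1) for A, B nonempty in Z/pZ.
|A| = 3, |B| = 2, p = 19.
CD lower bound = min(19, 3 + 2 - 1) = min(19, 4) = 4.
Compute A + B mod 19 directly:
a = 0: 0+15=15, 0+16=16
a = 3: 3+15=18, 3+16=0
a = 4: 4+15=0, 4+16=1
A + B = {0, 1, 15, 16, 18}, so |A + B| = 5.
Verify: 5 ≥ 4? Yes ✓.

CD lower bound = 4, actual |A + B| = 5.


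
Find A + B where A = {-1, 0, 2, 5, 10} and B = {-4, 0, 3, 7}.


A + B = {a + b : a ∈ A, b ∈ B}.
Enumerate all |A|·|B| = 5·4 = 20 pairs (a, b) and collect distinct sums.
a = -1: -1+-4=-5, -1+0=-1, -1+3=2, -1+7=6
a = 0: 0+-4=-4, 0+0=0, 0+3=3, 0+7=7
a = 2: 2+-4=-2, 2+0=2, 2+3=5, 2+7=9
a = 5: 5+-4=1, 5+0=5, 5+3=8, 5+7=12
a = 10: 10+-4=6, 10+0=10, 10+3=13, 10+7=17
Collecting distinct sums: A + B = {-5, -4, -2, -1, 0, 1, 2, 3, 5, 6, 7, 8, 9, 10, 12, 13, 17}
|A + B| = 17

A + B = {-5, -4, -2, -1, 0, 1, 2, 3, 5, 6, 7, 8, 9, 10, 12, 13, 17}


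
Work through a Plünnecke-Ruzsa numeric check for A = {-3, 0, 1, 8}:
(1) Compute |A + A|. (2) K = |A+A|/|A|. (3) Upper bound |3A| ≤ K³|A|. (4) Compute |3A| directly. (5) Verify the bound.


|A| = 4.
Step 1: Compute A + A by enumerating all 16 pairs.
A + A = {-6, -3, -2, 0, 1, 2, 5, 8, 9, 16}, so |A + A| = 10.
Step 2: Doubling constant K = |A + A|/|A| = 10/4 = 10/4 ≈ 2.5000.
Step 3: Plünnecke-Ruzsa gives |3A| ≤ K³·|A| = (2.5000)³ · 4 ≈ 62.5000.
Step 4: Compute 3A = A + A + A directly by enumerating all triples (a,b,c) ∈ A³; |3A| = 19.
Step 5: Check 19 ≤ 62.5000? Yes ✓.

K = 10/4, Plünnecke-Ruzsa bound K³|A| ≈ 62.5000, |3A| = 19, inequality holds.


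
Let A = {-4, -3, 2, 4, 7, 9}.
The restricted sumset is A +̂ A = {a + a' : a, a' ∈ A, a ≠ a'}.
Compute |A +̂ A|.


Restricted sumset: A +̂ A = {a + a' : a ∈ A, a' ∈ A, a ≠ a'}.
Equivalently, take A + A and drop any sum 2a that is achievable ONLY as a + a for a ∈ A (i.e. sums representable only with equal summands).
Enumerate pairs (a, a') with a < a' (symmetric, so each unordered pair gives one sum; this covers all a ≠ a'):
  -4 + -3 = -7
  -4 + 2 = -2
  -4 + 4 = 0
  -4 + 7 = 3
  -4 + 9 = 5
  -3 + 2 = -1
  -3 + 4 = 1
  -3 + 7 = 4
  -3 + 9 = 6
  2 + 4 = 6
  2 + 7 = 9
  2 + 9 = 11
  4 + 7 = 11
  4 + 9 = 13
  7 + 9 = 16
Collected distinct sums: {-7, -2, -1, 0, 1, 3, 4, 5, 6, 9, 11, 13, 16}
|A +̂ A| = 13
(Reference bound: |A +̂ A| ≥ 2|A| - 3 for |A| ≥ 2, with |A| = 6 giving ≥ 9.)

|A +̂ A| = 13


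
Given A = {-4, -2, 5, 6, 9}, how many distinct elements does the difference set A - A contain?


A - A = {a - a' : a, a' ∈ A}; |A| = 5.
Bounds: 2|A|-1 ≤ |A - A| ≤ |A|² - |A| + 1, i.e. 9 ≤ |A - A| ≤ 21.
Note: 0 ∈ A - A always (from a - a). The set is symmetric: if d ∈ A - A then -d ∈ A - A.
Enumerate nonzero differences d = a - a' with a > a' (then include -d):
Positive differences: {1, 2, 3, 4, 7, 8, 9, 10, 11, 13}
Full difference set: {0} ∪ (positive diffs) ∪ (negative diffs).
|A - A| = 1 + 2·10 = 21 (matches direct enumeration: 21).

|A - A| = 21


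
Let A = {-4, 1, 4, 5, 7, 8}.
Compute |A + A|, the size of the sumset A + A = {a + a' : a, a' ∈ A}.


A + A = {a + a' : a, a' ∈ A}; |A| = 6.
General bounds: 2|A| - 1 ≤ |A + A| ≤ |A|(|A|+1)/2, i.e. 11 ≤ |A + A| ≤ 21.
Lower bound 2|A|-1 is attained iff A is an arithmetic progression.
Enumerate sums a + a' for a ≤ a' (symmetric, so this suffices):
a = -4: -4+-4=-8, -4+1=-3, -4+4=0, -4+5=1, -4+7=3, -4+8=4
a = 1: 1+1=2, 1+4=5, 1+5=6, 1+7=8, 1+8=9
a = 4: 4+4=8, 4+5=9, 4+7=11, 4+8=12
a = 5: 5+5=10, 5+7=12, 5+8=13
a = 7: 7+7=14, 7+8=15
a = 8: 8+8=16
Distinct sums: {-8, -3, 0, 1, 2, 3, 4, 5, 6, 8, 9, 10, 11, 12, 13, 14, 15, 16}
|A + A| = 18

|A + A| = 18


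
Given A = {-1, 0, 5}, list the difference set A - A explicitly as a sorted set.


A - A = {a - a' : a, a' ∈ A}.
Compute a - a' for each ordered pair (a, a'):
a = -1: -1--1=0, -1-0=-1, -1-5=-6
a = 0: 0--1=1, 0-0=0, 0-5=-5
a = 5: 5--1=6, 5-0=5, 5-5=0
Collecting distinct values (and noting 0 appears from a-a):
A - A = {-6, -5, -1, 0, 1, 5, 6}
|A - A| = 7

A - A = {-6, -5, -1, 0, 1, 5, 6}


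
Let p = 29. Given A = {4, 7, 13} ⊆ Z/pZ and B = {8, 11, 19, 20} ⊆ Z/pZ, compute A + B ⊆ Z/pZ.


Work in Z/29Z: reduce every sum a + b modulo 29.
Enumerate all 12 pairs:
a = 4: 4+8=12, 4+11=15, 4+19=23, 4+20=24
a = 7: 7+8=15, 7+11=18, 7+19=26, 7+20=27
a = 13: 13+8=21, 13+11=24, 13+19=3, 13+20=4
Distinct residues collected: {3, 4, 12, 15, 18, 21, 23, 24, 26, 27}
|A + B| = 10 (out of 29 total residues).

A + B = {3, 4, 12, 15, 18, 21, 23, 24, 26, 27}


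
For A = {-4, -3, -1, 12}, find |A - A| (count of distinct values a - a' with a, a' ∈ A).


A - A = {a - a' : a, a' ∈ A}; |A| = 4.
Bounds: 2|A|-1 ≤ |A - A| ≤ |A|² - |A| + 1, i.e. 7 ≤ |A - A| ≤ 13.
Note: 0 ∈ A - A always (from a - a). The set is symmetric: if d ∈ A - A then -d ∈ A - A.
Enumerate nonzero differences d = a - a' with a > a' (then include -d):
Positive differences: {1, 2, 3, 13, 15, 16}
Full difference set: {0} ∪ (positive diffs) ∪ (negative diffs).
|A - A| = 1 + 2·6 = 13 (matches direct enumeration: 13).

|A - A| = 13


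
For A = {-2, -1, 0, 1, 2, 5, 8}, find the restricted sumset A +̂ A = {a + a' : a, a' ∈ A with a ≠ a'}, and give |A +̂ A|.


Restricted sumset: A +̂ A = {a + a' : a ∈ A, a' ∈ A, a ≠ a'}.
Equivalently, take A + A and drop any sum 2a that is achievable ONLY as a + a for a ∈ A (i.e. sums representable only with equal summands).
Enumerate pairs (a, a') with a < a' (symmetric, so each unordered pair gives one sum; this covers all a ≠ a'):
  -2 + -1 = -3
  -2 + 0 = -2
  -2 + 1 = -1
  -2 + 2 = 0
  -2 + 5 = 3
  -2 + 8 = 6
  -1 + 0 = -1
  -1 + 1 = 0
  -1 + 2 = 1
  -1 + 5 = 4
  -1 + 8 = 7
  0 + 1 = 1
  0 + 2 = 2
  0 + 5 = 5
  0 + 8 = 8
  1 + 2 = 3
  1 + 5 = 6
  1 + 8 = 9
  2 + 5 = 7
  2 + 8 = 10
  5 + 8 = 13
Collected distinct sums: {-3, -2, -1, 0, 1, 2, 3, 4, 5, 6, 7, 8, 9, 10, 13}
|A +̂ A| = 15
(Reference bound: |A +̂ A| ≥ 2|A| - 3 for |A| ≥ 2, with |A| = 7 giving ≥ 11.)

|A +̂ A| = 15


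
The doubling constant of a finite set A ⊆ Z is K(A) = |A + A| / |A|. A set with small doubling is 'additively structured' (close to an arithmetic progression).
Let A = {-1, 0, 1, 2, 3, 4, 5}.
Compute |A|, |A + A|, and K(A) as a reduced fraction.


|A| = 7.
Compute A + A by enumerating all 49 pairs.
A + A = {-2, -1, 0, 1, 2, 3, 4, 5, 6, 7, 8, 9, 10}, so |A + A| = 13.
K = |A + A| / |A| = 13/7 (already in lowest terms) ≈ 1.8571.
Reference: AP of size 7 gives K = 13/7 ≈ 1.8571; a fully generic set of size 7 gives K ≈ 4.0000.

|A| = 7, |A + A| = 13, K = 13/7.


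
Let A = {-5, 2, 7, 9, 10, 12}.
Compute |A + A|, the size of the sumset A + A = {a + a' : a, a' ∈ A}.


A + A = {a + a' : a, a' ∈ A}; |A| = 6.
General bounds: 2|A| - 1 ≤ |A + A| ≤ |A|(|A|+1)/2, i.e. 11 ≤ |A + A| ≤ 21.
Lower bound 2|A|-1 is attained iff A is an arithmetic progression.
Enumerate sums a + a' for a ≤ a' (symmetric, so this suffices):
a = -5: -5+-5=-10, -5+2=-3, -5+7=2, -5+9=4, -5+10=5, -5+12=7
a = 2: 2+2=4, 2+7=9, 2+9=11, 2+10=12, 2+12=14
a = 7: 7+7=14, 7+9=16, 7+10=17, 7+12=19
a = 9: 9+9=18, 9+10=19, 9+12=21
a = 10: 10+10=20, 10+12=22
a = 12: 12+12=24
Distinct sums: {-10, -3, 2, 4, 5, 7, 9, 11, 12, 14, 16, 17, 18, 19, 20, 21, 22, 24}
|A + A| = 18

|A + A| = 18


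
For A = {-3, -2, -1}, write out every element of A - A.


A - A = {a - a' : a, a' ∈ A}.
Compute a - a' for each ordered pair (a, a'):
a = -3: -3--3=0, -3--2=-1, -3--1=-2
a = -2: -2--3=1, -2--2=0, -2--1=-1
a = -1: -1--3=2, -1--2=1, -1--1=0
Collecting distinct values (and noting 0 appears from a-a):
A - A = {-2, -1, 0, 1, 2}
|A - A| = 5

A - A = {-2, -1, 0, 1, 2}


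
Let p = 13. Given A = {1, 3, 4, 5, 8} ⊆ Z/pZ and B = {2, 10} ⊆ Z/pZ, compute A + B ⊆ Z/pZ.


Work in Z/13Z: reduce every sum a + b modulo 13.
Enumerate all 10 pairs:
a = 1: 1+2=3, 1+10=11
a = 3: 3+2=5, 3+10=0
a = 4: 4+2=6, 4+10=1
a = 5: 5+2=7, 5+10=2
a = 8: 8+2=10, 8+10=5
Distinct residues collected: {0, 1, 2, 3, 5, 6, 7, 10, 11}
|A + B| = 9 (out of 13 total residues).

A + B = {0, 1, 2, 3, 5, 6, 7, 10, 11}


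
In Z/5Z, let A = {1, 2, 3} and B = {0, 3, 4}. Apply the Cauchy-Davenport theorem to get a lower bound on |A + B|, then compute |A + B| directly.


Cauchy-Davenport: |A + B| ≥ min(p, |A| + |B| - 1) for A, B nonempty in Z/pZ.
|A| = 3, |B| = 3, p = 5.
CD lower bound = min(5, 3 + 3 - 1) = min(5, 5) = 5.
Compute A + B mod 5 directly:
a = 1: 1+0=1, 1+3=4, 1+4=0
a = 2: 2+0=2, 2+3=0, 2+4=1
a = 3: 3+0=3, 3+3=1, 3+4=2
A + B = {0, 1, 2, 3, 4}, so |A + B| = 5.
Verify: 5 ≥ 5? Yes ✓.

CD lower bound = 5, actual |A + B| = 5.


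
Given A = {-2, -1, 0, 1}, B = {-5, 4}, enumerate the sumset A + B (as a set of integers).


A + B = {a + b : a ∈ A, b ∈ B}.
Enumerate all |A|·|B| = 4·2 = 8 pairs (a, b) and collect distinct sums.
a = -2: -2+-5=-7, -2+4=2
a = -1: -1+-5=-6, -1+4=3
a = 0: 0+-5=-5, 0+4=4
a = 1: 1+-5=-4, 1+4=5
Collecting distinct sums: A + B = {-7, -6, -5, -4, 2, 3, 4, 5}
|A + B| = 8

A + B = {-7, -6, -5, -4, 2, 3, 4, 5}


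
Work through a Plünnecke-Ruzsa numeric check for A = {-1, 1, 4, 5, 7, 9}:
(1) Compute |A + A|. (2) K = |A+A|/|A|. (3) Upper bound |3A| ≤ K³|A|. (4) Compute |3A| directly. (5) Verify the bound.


|A| = 6.
Step 1: Compute A + A by enumerating all 36 pairs.
A + A = {-2, 0, 2, 3, 4, 5, 6, 8, 9, 10, 11, 12, 13, 14, 16, 18}, so |A + A| = 16.
Step 2: Doubling constant K = |A + A|/|A| = 16/6 = 16/6 ≈ 2.6667.
Step 3: Plünnecke-Ruzsa gives |3A| ≤ K³·|A| = (2.6667)³ · 6 ≈ 113.7778.
Step 4: Compute 3A = A + A + A directly by enumerating all triples (a,b,c) ∈ A³; |3A| = 27.
Step 5: Check 27 ≤ 113.7778? Yes ✓.

K = 16/6, Plünnecke-Ruzsa bound K³|A| ≈ 113.7778, |3A| = 27, inequality holds.


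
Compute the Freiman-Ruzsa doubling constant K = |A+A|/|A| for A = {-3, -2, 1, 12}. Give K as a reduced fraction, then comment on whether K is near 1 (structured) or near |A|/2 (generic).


|A| = 4.
Compute A + A by enumerating all 16 pairs.
A + A = {-6, -5, -4, -2, -1, 2, 9, 10, 13, 24}, so |A + A| = 10.
K = |A + A| / |A| = 10/4 = 5/2 ≈ 2.5000.
Reference: AP of size 4 gives K = 7/4 ≈ 1.7500; a fully generic set of size 4 gives K ≈ 2.5000.

|A| = 4, |A + A| = 10, K = 10/4 = 5/2.


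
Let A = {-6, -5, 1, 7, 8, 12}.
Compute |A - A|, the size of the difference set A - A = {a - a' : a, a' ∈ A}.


A - A = {a - a' : a, a' ∈ A}; |A| = 6.
Bounds: 2|A|-1 ≤ |A - A| ≤ |A|² - |A| + 1, i.e. 11 ≤ |A - A| ≤ 31.
Note: 0 ∈ A - A always (from a - a). The set is symmetric: if d ∈ A - A then -d ∈ A - A.
Enumerate nonzero differences d = a - a' with a > a' (then include -d):
Positive differences: {1, 4, 5, 6, 7, 11, 12, 13, 14, 17, 18}
Full difference set: {0} ∪ (positive diffs) ∪ (negative diffs).
|A - A| = 1 + 2·11 = 23 (matches direct enumeration: 23).

|A - A| = 23


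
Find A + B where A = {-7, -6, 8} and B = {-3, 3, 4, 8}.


A + B = {a + b : a ∈ A, b ∈ B}.
Enumerate all |A|·|B| = 3·4 = 12 pairs (a, b) and collect distinct sums.
a = -7: -7+-3=-10, -7+3=-4, -7+4=-3, -7+8=1
a = -6: -6+-3=-9, -6+3=-3, -6+4=-2, -6+8=2
a = 8: 8+-3=5, 8+3=11, 8+4=12, 8+8=16
Collecting distinct sums: A + B = {-10, -9, -4, -3, -2, 1, 2, 5, 11, 12, 16}
|A + B| = 11

A + B = {-10, -9, -4, -3, -2, 1, 2, 5, 11, 12, 16}


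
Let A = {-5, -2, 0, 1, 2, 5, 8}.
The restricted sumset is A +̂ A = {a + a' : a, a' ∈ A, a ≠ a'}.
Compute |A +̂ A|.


Restricted sumset: A +̂ A = {a + a' : a ∈ A, a' ∈ A, a ≠ a'}.
Equivalently, take A + A and drop any sum 2a that is achievable ONLY as a + a for a ∈ A (i.e. sums representable only with equal summands).
Enumerate pairs (a, a') with a < a' (symmetric, so each unordered pair gives one sum; this covers all a ≠ a'):
  -5 + -2 = -7
  -5 + 0 = -5
  -5 + 1 = -4
  -5 + 2 = -3
  -5 + 5 = 0
  -5 + 8 = 3
  -2 + 0 = -2
  -2 + 1 = -1
  -2 + 2 = 0
  -2 + 5 = 3
  -2 + 8 = 6
  0 + 1 = 1
  0 + 2 = 2
  0 + 5 = 5
  0 + 8 = 8
  1 + 2 = 3
  1 + 5 = 6
  1 + 8 = 9
  2 + 5 = 7
  2 + 8 = 10
  5 + 8 = 13
Collected distinct sums: {-7, -5, -4, -3, -2, -1, 0, 1, 2, 3, 5, 6, 7, 8, 9, 10, 13}
|A +̂ A| = 17
(Reference bound: |A +̂ A| ≥ 2|A| - 3 for |A| ≥ 2, with |A| = 7 giving ≥ 11.)

|A +̂ A| = 17


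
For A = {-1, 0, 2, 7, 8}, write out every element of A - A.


A - A = {a - a' : a, a' ∈ A}.
Compute a - a' for each ordered pair (a, a'):
a = -1: -1--1=0, -1-0=-1, -1-2=-3, -1-7=-8, -1-8=-9
a = 0: 0--1=1, 0-0=0, 0-2=-2, 0-7=-7, 0-8=-8
a = 2: 2--1=3, 2-0=2, 2-2=0, 2-7=-5, 2-8=-6
a = 7: 7--1=8, 7-0=7, 7-2=5, 7-7=0, 7-8=-1
a = 8: 8--1=9, 8-0=8, 8-2=6, 8-7=1, 8-8=0
Collecting distinct values (and noting 0 appears from a-a):
A - A = {-9, -8, -7, -6, -5, -3, -2, -1, 0, 1, 2, 3, 5, 6, 7, 8, 9}
|A - A| = 17

A - A = {-9, -8, -7, -6, -5, -3, -2, -1, 0, 1, 2, 3, 5, 6, 7, 8, 9}


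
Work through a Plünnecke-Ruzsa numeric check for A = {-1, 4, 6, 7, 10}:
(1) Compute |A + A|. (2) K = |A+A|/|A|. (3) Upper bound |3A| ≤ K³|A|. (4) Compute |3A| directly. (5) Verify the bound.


|A| = 5.
Step 1: Compute A + A by enumerating all 25 pairs.
A + A = {-2, 3, 5, 6, 8, 9, 10, 11, 12, 13, 14, 16, 17, 20}, so |A + A| = 14.
Step 2: Doubling constant K = |A + A|/|A| = 14/5 = 14/5 ≈ 2.8000.
Step 3: Plünnecke-Ruzsa gives |3A| ≤ K³·|A| = (2.8000)³ · 5 ≈ 109.7600.
Step 4: Compute 3A = A + A + A directly by enumerating all triples (a,b,c) ∈ A³; |3A| = 25.
Step 5: Check 25 ≤ 109.7600? Yes ✓.

K = 14/5, Plünnecke-Ruzsa bound K³|A| ≈ 109.7600, |3A| = 25, inequality holds.


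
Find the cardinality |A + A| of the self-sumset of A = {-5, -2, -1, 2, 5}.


A + A = {a + a' : a, a' ∈ A}; |A| = 5.
General bounds: 2|A| - 1 ≤ |A + A| ≤ |A|(|A|+1)/2, i.e. 9 ≤ |A + A| ≤ 15.
Lower bound 2|A|-1 is attained iff A is an arithmetic progression.
Enumerate sums a + a' for a ≤ a' (symmetric, so this suffices):
a = -5: -5+-5=-10, -5+-2=-7, -5+-1=-6, -5+2=-3, -5+5=0
a = -2: -2+-2=-4, -2+-1=-3, -2+2=0, -2+5=3
a = -1: -1+-1=-2, -1+2=1, -1+5=4
a = 2: 2+2=4, 2+5=7
a = 5: 5+5=10
Distinct sums: {-10, -7, -6, -4, -3, -2, 0, 1, 3, 4, 7, 10}
|A + A| = 12

|A + A| = 12


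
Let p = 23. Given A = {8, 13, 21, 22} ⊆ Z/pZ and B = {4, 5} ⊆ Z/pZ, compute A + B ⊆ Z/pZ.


Work in Z/23Z: reduce every sum a + b modulo 23.
Enumerate all 8 pairs:
a = 8: 8+4=12, 8+5=13
a = 13: 13+4=17, 13+5=18
a = 21: 21+4=2, 21+5=3
a = 22: 22+4=3, 22+5=4
Distinct residues collected: {2, 3, 4, 12, 13, 17, 18}
|A + B| = 7 (out of 23 total residues).

A + B = {2, 3, 4, 12, 13, 17, 18}


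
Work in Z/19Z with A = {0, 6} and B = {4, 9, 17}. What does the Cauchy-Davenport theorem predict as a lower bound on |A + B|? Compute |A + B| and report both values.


Cauchy-Davenport: |A + B| ≥ min(p, |A| + |B| - 1) for A, B nonempty in Z/pZ.
|A| = 2, |B| = 3, p = 19.
CD lower bound = min(19, 2 + 3 - 1) = min(19, 4) = 4.
Compute A + B mod 19 directly:
a = 0: 0+4=4, 0+9=9, 0+17=17
a = 6: 6+4=10, 6+9=15, 6+17=4
A + B = {4, 9, 10, 15, 17}, so |A + B| = 5.
Verify: 5 ≥ 4? Yes ✓.

CD lower bound = 4, actual |A + B| = 5.


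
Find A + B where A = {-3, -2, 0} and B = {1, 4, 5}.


A + B = {a + b : a ∈ A, b ∈ B}.
Enumerate all |A|·|B| = 3·3 = 9 pairs (a, b) and collect distinct sums.
a = -3: -3+1=-2, -3+4=1, -3+5=2
a = -2: -2+1=-1, -2+4=2, -2+5=3
a = 0: 0+1=1, 0+4=4, 0+5=5
Collecting distinct sums: A + B = {-2, -1, 1, 2, 3, 4, 5}
|A + B| = 7

A + B = {-2, -1, 1, 2, 3, 4, 5}


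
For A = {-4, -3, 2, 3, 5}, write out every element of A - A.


A - A = {a - a' : a, a' ∈ A}.
Compute a - a' for each ordered pair (a, a'):
a = -4: -4--4=0, -4--3=-1, -4-2=-6, -4-3=-7, -4-5=-9
a = -3: -3--4=1, -3--3=0, -3-2=-5, -3-3=-6, -3-5=-8
a = 2: 2--4=6, 2--3=5, 2-2=0, 2-3=-1, 2-5=-3
a = 3: 3--4=7, 3--3=6, 3-2=1, 3-3=0, 3-5=-2
a = 5: 5--4=9, 5--3=8, 5-2=3, 5-3=2, 5-5=0
Collecting distinct values (and noting 0 appears from a-a):
A - A = {-9, -8, -7, -6, -5, -3, -2, -1, 0, 1, 2, 3, 5, 6, 7, 8, 9}
|A - A| = 17

A - A = {-9, -8, -7, -6, -5, -3, -2, -1, 0, 1, 2, 3, 5, 6, 7, 8, 9}


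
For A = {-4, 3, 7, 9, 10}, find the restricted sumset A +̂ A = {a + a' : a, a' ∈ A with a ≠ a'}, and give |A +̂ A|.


Restricted sumset: A +̂ A = {a + a' : a ∈ A, a' ∈ A, a ≠ a'}.
Equivalently, take A + A and drop any sum 2a that is achievable ONLY as a + a for a ∈ A (i.e. sums representable only with equal summands).
Enumerate pairs (a, a') with a < a' (symmetric, so each unordered pair gives one sum; this covers all a ≠ a'):
  -4 + 3 = -1
  -4 + 7 = 3
  -4 + 9 = 5
  -4 + 10 = 6
  3 + 7 = 10
  3 + 9 = 12
  3 + 10 = 13
  7 + 9 = 16
  7 + 10 = 17
  9 + 10 = 19
Collected distinct sums: {-1, 3, 5, 6, 10, 12, 13, 16, 17, 19}
|A +̂ A| = 10
(Reference bound: |A +̂ A| ≥ 2|A| - 3 for |A| ≥ 2, with |A| = 5 giving ≥ 7.)

|A +̂ A| = 10


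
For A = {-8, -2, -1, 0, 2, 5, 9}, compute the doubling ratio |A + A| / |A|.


|A| = 7.
Compute A + A by enumerating all 49 pairs.
A + A = {-16, -10, -9, -8, -6, -4, -3, -2, -1, 0, 1, 2, 3, 4, 5, 7, 8, 9, 10, 11, 14, 18}, so |A + A| = 22.
K = |A + A| / |A| = 22/7 (already in lowest terms) ≈ 3.1429.
Reference: AP of size 7 gives K = 13/7 ≈ 1.8571; a fully generic set of size 7 gives K ≈ 4.0000.

|A| = 7, |A + A| = 22, K = 22/7.


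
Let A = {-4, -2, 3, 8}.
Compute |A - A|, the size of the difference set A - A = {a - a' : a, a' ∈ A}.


A - A = {a - a' : a, a' ∈ A}; |A| = 4.
Bounds: 2|A|-1 ≤ |A - A| ≤ |A|² - |A| + 1, i.e. 7 ≤ |A - A| ≤ 13.
Note: 0 ∈ A - A always (from a - a). The set is symmetric: if d ∈ A - A then -d ∈ A - A.
Enumerate nonzero differences d = a - a' with a > a' (then include -d):
Positive differences: {2, 5, 7, 10, 12}
Full difference set: {0} ∪ (positive diffs) ∪ (negative diffs).
|A - A| = 1 + 2·5 = 11 (matches direct enumeration: 11).

|A - A| = 11


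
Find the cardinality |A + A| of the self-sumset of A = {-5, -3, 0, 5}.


A + A = {a + a' : a, a' ∈ A}; |A| = 4.
General bounds: 2|A| - 1 ≤ |A + A| ≤ |A|(|A|+1)/2, i.e. 7 ≤ |A + A| ≤ 10.
Lower bound 2|A|-1 is attained iff A is an arithmetic progression.
Enumerate sums a + a' for a ≤ a' (symmetric, so this suffices):
a = -5: -5+-5=-10, -5+-3=-8, -5+0=-5, -5+5=0
a = -3: -3+-3=-6, -3+0=-3, -3+5=2
a = 0: 0+0=0, 0+5=5
a = 5: 5+5=10
Distinct sums: {-10, -8, -6, -5, -3, 0, 2, 5, 10}
|A + A| = 9

|A + A| = 9


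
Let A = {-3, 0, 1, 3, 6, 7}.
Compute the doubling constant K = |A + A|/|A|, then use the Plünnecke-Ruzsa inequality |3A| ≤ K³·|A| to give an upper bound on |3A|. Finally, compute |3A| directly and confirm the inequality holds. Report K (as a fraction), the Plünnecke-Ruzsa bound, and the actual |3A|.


|A| = 6.
Step 1: Compute A + A by enumerating all 36 pairs.
A + A = {-6, -3, -2, 0, 1, 2, 3, 4, 6, 7, 8, 9, 10, 12, 13, 14}, so |A + A| = 16.
Step 2: Doubling constant K = |A + A|/|A| = 16/6 = 16/6 ≈ 2.6667.
Step 3: Plünnecke-Ruzsa gives |3A| ≤ K³·|A| = (2.6667)³ · 6 ≈ 113.7778.
Step 4: Compute 3A = A + A + A directly by enumerating all triples (a,b,c) ∈ A³; |3A| = 28.
Step 5: Check 28 ≤ 113.7778? Yes ✓.

K = 16/6, Plünnecke-Ruzsa bound K³|A| ≈ 113.7778, |3A| = 28, inequality holds.


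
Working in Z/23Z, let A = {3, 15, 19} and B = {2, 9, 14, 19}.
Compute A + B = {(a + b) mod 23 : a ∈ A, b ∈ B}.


Work in Z/23Z: reduce every sum a + b modulo 23.
Enumerate all 12 pairs:
a = 3: 3+2=5, 3+9=12, 3+14=17, 3+19=22
a = 15: 15+2=17, 15+9=1, 15+14=6, 15+19=11
a = 19: 19+2=21, 19+9=5, 19+14=10, 19+19=15
Distinct residues collected: {1, 5, 6, 10, 11, 12, 15, 17, 21, 22}
|A + B| = 10 (out of 23 total residues).

A + B = {1, 5, 6, 10, 11, 12, 15, 17, 21, 22}


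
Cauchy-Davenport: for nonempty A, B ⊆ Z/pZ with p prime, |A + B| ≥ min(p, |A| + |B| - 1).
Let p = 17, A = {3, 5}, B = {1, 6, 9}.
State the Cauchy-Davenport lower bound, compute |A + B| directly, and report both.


Cauchy-Davenport: |A + B| ≥ min(p, |A| + |B| - 1) for A, B nonempty in Z/pZ.
|A| = 2, |B| = 3, p = 17.
CD lower bound = min(17, 2 + 3 - 1) = min(17, 4) = 4.
Compute A + B mod 17 directly:
a = 3: 3+1=4, 3+6=9, 3+9=12
a = 5: 5+1=6, 5+6=11, 5+9=14
A + B = {4, 6, 9, 11, 12, 14}, so |A + B| = 6.
Verify: 6 ≥ 4? Yes ✓.

CD lower bound = 4, actual |A + B| = 6.


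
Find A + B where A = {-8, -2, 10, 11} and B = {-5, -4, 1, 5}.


A + B = {a + b : a ∈ A, b ∈ B}.
Enumerate all |A|·|B| = 4·4 = 16 pairs (a, b) and collect distinct sums.
a = -8: -8+-5=-13, -8+-4=-12, -8+1=-7, -8+5=-3
a = -2: -2+-5=-7, -2+-4=-6, -2+1=-1, -2+5=3
a = 10: 10+-5=5, 10+-4=6, 10+1=11, 10+5=15
a = 11: 11+-5=6, 11+-4=7, 11+1=12, 11+5=16
Collecting distinct sums: A + B = {-13, -12, -7, -6, -3, -1, 3, 5, 6, 7, 11, 12, 15, 16}
|A + B| = 14

A + B = {-13, -12, -7, -6, -3, -1, 3, 5, 6, 7, 11, 12, 15, 16}


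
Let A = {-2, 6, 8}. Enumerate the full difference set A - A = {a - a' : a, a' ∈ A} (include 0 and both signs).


A - A = {a - a' : a, a' ∈ A}.
Compute a - a' for each ordered pair (a, a'):
a = -2: -2--2=0, -2-6=-8, -2-8=-10
a = 6: 6--2=8, 6-6=0, 6-8=-2
a = 8: 8--2=10, 8-6=2, 8-8=0
Collecting distinct values (and noting 0 appears from a-a):
A - A = {-10, -8, -2, 0, 2, 8, 10}
|A - A| = 7

A - A = {-10, -8, -2, 0, 2, 8, 10}


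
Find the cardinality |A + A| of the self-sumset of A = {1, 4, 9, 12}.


A + A = {a + a' : a, a' ∈ A}; |A| = 4.
General bounds: 2|A| - 1 ≤ |A + A| ≤ |A|(|A|+1)/2, i.e. 7 ≤ |A + A| ≤ 10.
Lower bound 2|A|-1 is attained iff A is an arithmetic progression.
Enumerate sums a + a' for a ≤ a' (symmetric, so this suffices):
a = 1: 1+1=2, 1+4=5, 1+9=10, 1+12=13
a = 4: 4+4=8, 4+9=13, 4+12=16
a = 9: 9+9=18, 9+12=21
a = 12: 12+12=24
Distinct sums: {2, 5, 8, 10, 13, 16, 18, 21, 24}
|A + A| = 9

|A + A| = 9


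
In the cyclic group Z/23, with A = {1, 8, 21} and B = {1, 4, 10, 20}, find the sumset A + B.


Work in Z/23Z: reduce every sum a + b modulo 23.
Enumerate all 12 pairs:
a = 1: 1+1=2, 1+4=5, 1+10=11, 1+20=21
a = 8: 8+1=9, 8+4=12, 8+10=18, 8+20=5
a = 21: 21+1=22, 21+4=2, 21+10=8, 21+20=18
Distinct residues collected: {2, 5, 8, 9, 11, 12, 18, 21, 22}
|A + B| = 9 (out of 23 total residues).

A + B = {2, 5, 8, 9, 11, 12, 18, 21, 22}


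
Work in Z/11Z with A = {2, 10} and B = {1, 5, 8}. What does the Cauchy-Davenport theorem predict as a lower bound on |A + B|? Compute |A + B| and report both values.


Cauchy-Davenport: |A + B| ≥ min(p, |A| + |B| - 1) for A, B nonempty in Z/pZ.
|A| = 2, |B| = 3, p = 11.
CD lower bound = min(11, 2 + 3 - 1) = min(11, 4) = 4.
Compute A + B mod 11 directly:
a = 2: 2+1=3, 2+5=7, 2+8=10
a = 10: 10+1=0, 10+5=4, 10+8=7
A + B = {0, 3, 4, 7, 10}, so |A + B| = 5.
Verify: 5 ≥ 4? Yes ✓.

CD lower bound = 4, actual |A + B| = 5.


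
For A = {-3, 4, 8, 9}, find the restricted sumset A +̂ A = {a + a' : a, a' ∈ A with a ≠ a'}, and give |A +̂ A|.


Restricted sumset: A +̂ A = {a + a' : a ∈ A, a' ∈ A, a ≠ a'}.
Equivalently, take A + A and drop any sum 2a that is achievable ONLY as a + a for a ∈ A (i.e. sums representable only with equal summands).
Enumerate pairs (a, a') with a < a' (symmetric, so each unordered pair gives one sum; this covers all a ≠ a'):
  -3 + 4 = 1
  -3 + 8 = 5
  -3 + 9 = 6
  4 + 8 = 12
  4 + 9 = 13
  8 + 9 = 17
Collected distinct sums: {1, 5, 6, 12, 13, 17}
|A +̂ A| = 6
(Reference bound: |A +̂ A| ≥ 2|A| - 3 for |A| ≥ 2, with |A| = 4 giving ≥ 5.)

|A +̂ A| = 6


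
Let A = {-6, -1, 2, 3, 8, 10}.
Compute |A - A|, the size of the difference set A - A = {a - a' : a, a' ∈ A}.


A - A = {a - a' : a, a' ∈ A}; |A| = 6.
Bounds: 2|A|-1 ≤ |A - A| ≤ |A|² - |A| + 1, i.e. 11 ≤ |A - A| ≤ 31.
Note: 0 ∈ A - A always (from a - a). The set is symmetric: if d ∈ A - A then -d ∈ A - A.
Enumerate nonzero differences d = a - a' with a > a' (then include -d):
Positive differences: {1, 2, 3, 4, 5, 6, 7, 8, 9, 11, 14, 16}
Full difference set: {0} ∪ (positive diffs) ∪ (negative diffs).
|A - A| = 1 + 2·12 = 25 (matches direct enumeration: 25).

|A - A| = 25


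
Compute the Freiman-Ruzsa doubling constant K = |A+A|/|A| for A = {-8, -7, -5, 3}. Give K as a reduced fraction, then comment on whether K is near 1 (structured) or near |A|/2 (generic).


|A| = 4.
Compute A + A by enumerating all 16 pairs.
A + A = {-16, -15, -14, -13, -12, -10, -5, -4, -2, 6}, so |A + A| = 10.
K = |A + A| / |A| = 10/4 = 5/2 ≈ 2.5000.
Reference: AP of size 4 gives K = 7/4 ≈ 1.7500; a fully generic set of size 4 gives K ≈ 2.5000.

|A| = 4, |A + A| = 10, K = 10/4 = 5/2.


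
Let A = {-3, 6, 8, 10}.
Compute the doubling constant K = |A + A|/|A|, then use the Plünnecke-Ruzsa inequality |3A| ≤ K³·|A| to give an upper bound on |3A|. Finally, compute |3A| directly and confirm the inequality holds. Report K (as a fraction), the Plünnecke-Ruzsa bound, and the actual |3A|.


|A| = 4.
Step 1: Compute A + A by enumerating all 16 pairs.
A + A = {-6, 3, 5, 7, 12, 14, 16, 18, 20}, so |A + A| = 9.
Step 2: Doubling constant K = |A + A|/|A| = 9/4 = 9/4 ≈ 2.2500.
Step 3: Plünnecke-Ruzsa gives |3A| ≤ K³·|A| = (2.2500)³ · 4 ≈ 45.5625.
Step 4: Compute 3A = A + A + A directly by enumerating all triples (a,b,c) ∈ A³; |3A| = 16.
Step 5: Check 16 ≤ 45.5625? Yes ✓.

K = 9/4, Plünnecke-Ruzsa bound K³|A| ≈ 45.5625, |3A| = 16, inequality holds.


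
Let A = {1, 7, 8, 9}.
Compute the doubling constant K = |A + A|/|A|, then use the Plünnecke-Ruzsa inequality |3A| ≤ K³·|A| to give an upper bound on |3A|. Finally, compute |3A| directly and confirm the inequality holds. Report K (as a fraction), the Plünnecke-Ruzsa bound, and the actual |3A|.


|A| = 4.
Step 1: Compute A + A by enumerating all 16 pairs.
A + A = {2, 8, 9, 10, 14, 15, 16, 17, 18}, so |A + A| = 9.
Step 2: Doubling constant K = |A + A|/|A| = 9/4 = 9/4 ≈ 2.2500.
Step 3: Plünnecke-Ruzsa gives |3A| ≤ K³·|A| = (2.2500)³ · 4 ≈ 45.5625.
Step 4: Compute 3A = A + A + A directly by enumerating all triples (a,b,c) ∈ A³; |3A| = 16.
Step 5: Check 16 ≤ 45.5625? Yes ✓.

K = 9/4, Plünnecke-Ruzsa bound K³|A| ≈ 45.5625, |3A| = 16, inequality holds.


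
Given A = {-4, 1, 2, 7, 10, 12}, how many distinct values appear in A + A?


A + A = {a + a' : a, a' ∈ A}; |A| = 6.
General bounds: 2|A| - 1 ≤ |A + A| ≤ |A|(|A|+1)/2, i.e. 11 ≤ |A + A| ≤ 21.
Lower bound 2|A|-1 is attained iff A is an arithmetic progression.
Enumerate sums a + a' for a ≤ a' (symmetric, so this suffices):
a = -4: -4+-4=-8, -4+1=-3, -4+2=-2, -4+7=3, -4+10=6, -4+12=8
a = 1: 1+1=2, 1+2=3, 1+7=8, 1+10=11, 1+12=13
a = 2: 2+2=4, 2+7=9, 2+10=12, 2+12=14
a = 7: 7+7=14, 7+10=17, 7+12=19
a = 10: 10+10=20, 10+12=22
a = 12: 12+12=24
Distinct sums: {-8, -3, -2, 2, 3, 4, 6, 8, 9, 11, 12, 13, 14, 17, 19, 20, 22, 24}
|A + A| = 18

|A + A| = 18


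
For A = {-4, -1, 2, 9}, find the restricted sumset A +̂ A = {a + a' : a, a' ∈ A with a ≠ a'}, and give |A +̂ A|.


Restricted sumset: A +̂ A = {a + a' : a ∈ A, a' ∈ A, a ≠ a'}.
Equivalently, take A + A and drop any sum 2a that is achievable ONLY as a + a for a ∈ A (i.e. sums representable only with equal summands).
Enumerate pairs (a, a') with a < a' (symmetric, so each unordered pair gives one sum; this covers all a ≠ a'):
  -4 + -1 = -5
  -4 + 2 = -2
  -4 + 9 = 5
  -1 + 2 = 1
  -1 + 9 = 8
  2 + 9 = 11
Collected distinct sums: {-5, -2, 1, 5, 8, 11}
|A +̂ A| = 6
(Reference bound: |A +̂ A| ≥ 2|A| - 3 for |A| ≥ 2, with |A| = 4 giving ≥ 5.)

|A +̂ A| = 6


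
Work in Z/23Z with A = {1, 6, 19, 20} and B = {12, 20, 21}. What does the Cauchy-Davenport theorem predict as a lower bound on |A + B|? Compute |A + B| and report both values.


Cauchy-Davenport: |A + B| ≥ min(p, |A| + |B| - 1) for A, B nonempty in Z/pZ.
|A| = 4, |B| = 3, p = 23.
CD lower bound = min(23, 4 + 3 - 1) = min(23, 6) = 6.
Compute A + B mod 23 directly:
a = 1: 1+12=13, 1+20=21, 1+21=22
a = 6: 6+12=18, 6+20=3, 6+21=4
a = 19: 19+12=8, 19+20=16, 19+21=17
a = 20: 20+12=9, 20+20=17, 20+21=18
A + B = {3, 4, 8, 9, 13, 16, 17, 18, 21, 22}, so |A + B| = 10.
Verify: 10 ≥ 6? Yes ✓.

CD lower bound = 6, actual |A + B| = 10.


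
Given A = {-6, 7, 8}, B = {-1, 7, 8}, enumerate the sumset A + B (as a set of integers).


A + B = {a + b : a ∈ A, b ∈ B}.
Enumerate all |A|·|B| = 3·3 = 9 pairs (a, b) and collect distinct sums.
a = -6: -6+-1=-7, -6+7=1, -6+8=2
a = 7: 7+-1=6, 7+7=14, 7+8=15
a = 8: 8+-1=7, 8+7=15, 8+8=16
Collecting distinct sums: A + B = {-7, 1, 2, 6, 7, 14, 15, 16}
|A + B| = 8

A + B = {-7, 1, 2, 6, 7, 14, 15, 16}


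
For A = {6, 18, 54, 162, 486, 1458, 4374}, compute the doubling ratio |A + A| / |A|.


|A| = 7.
Compute A + A by enumerating all 49 pairs.
A + A = {12, 24, 36, 60, 72, 108, 168, 180, 216, 324, 492, 504, 540, 648, 972, 1464, 1476, 1512, 1620, 1944, 2916, 4380, 4392, 4428, 4536, 4860, 5832, 8748}, so |A + A| = 28.
K = |A + A| / |A| = 28/7 = 4/1 ≈ 4.0000.
Reference: AP of size 7 gives K = 13/7 ≈ 1.8571; a fully generic set of size 7 gives K ≈ 4.0000.

|A| = 7, |A + A| = 28, K = 28/7 = 4/1.


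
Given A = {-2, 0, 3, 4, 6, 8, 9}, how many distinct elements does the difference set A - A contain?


A - A = {a - a' : a, a' ∈ A}; |A| = 7.
Bounds: 2|A|-1 ≤ |A - A| ≤ |A|² - |A| + 1, i.e. 13 ≤ |A - A| ≤ 43.
Note: 0 ∈ A - A always (from a - a). The set is symmetric: if d ∈ A - A then -d ∈ A - A.
Enumerate nonzero differences d = a - a' with a > a' (then include -d):
Positive differences: {1, 2, 3, 4, 5, 6, 8, 9, 10, 11}
Full difference set: {0} ∪ (positive diffs) ∪ (negative diffs).
|A - A| = 1 + 2·10 = 21 (matches direct enumeration: 21).

|A - A| = 21


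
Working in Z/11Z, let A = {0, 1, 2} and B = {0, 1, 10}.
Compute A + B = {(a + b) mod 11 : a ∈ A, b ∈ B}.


Work in Z/11Z: reduce every sum a + b modulo 11.
Enumerate all 9 pairs:
a = 0: 0+0=0, 0+1=1, 0+10=10
a = 1: 1+0=1, 1+1=2, 1+10=0
a = 2: 2+0=2, 2+1=3, 2+10=1
Distinct residues collected: {0, 1, 2, 3, 10}
|A + B| = 5 (out of 11 total residues).

A + B = {0, 1, 2, 3, 10}


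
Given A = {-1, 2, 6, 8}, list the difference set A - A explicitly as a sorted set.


A - A = {a - a' : a, a' ∈ A}.
Compute a - a' for each ordered pair (a, a'):
a = -1: -1--1=0, -1-2=-3, -1-6=-7, -1-8=-9
a = 2: 2--1=3, 2-2=0, 2-6=-4, 2-8=-6
a = 6: 6--1=7, 6-2=4, 6-6=0, 6-8=-2
a = 8: 8--1=9, 8-2=6, 8-6=2, 8-8=0
Collecting distinct values (and noting 0 appears from a-a):
A - A = {-9, -7, -6, -4, -3, -2, 0, 2, 3, 4, 6, 7, 9}
|A - A| = 13

A - A = {-9, -7, -6, -4, -3, -2, 0, 2, 3, 4, 6, 7, 9}


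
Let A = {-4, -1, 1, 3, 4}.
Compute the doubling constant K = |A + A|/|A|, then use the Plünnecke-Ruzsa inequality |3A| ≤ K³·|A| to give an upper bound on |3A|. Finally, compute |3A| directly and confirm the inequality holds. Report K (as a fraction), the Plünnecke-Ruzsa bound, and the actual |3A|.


|A| = 5.
Step 1: Compute A + A by enumerating all 25 pairs.
A + A = {-8, -5, -3, -2, -1, 0, 2, 3, 4, 5, 6, 7, 8}, so |A + A| = 13.
Step 2: Doubling constant K = |A + A|/|A| = 13/5 = 13/5 ≈ 2.6000.
Step 3: Plünnecke-Ruzsa gives |3A| ≤ K³·|A| = (2.6000)³ · 5 ≈ 87.8800.
Step 4: Compute 3A = A + A + A directly by enumerating all triples (a,b,c) ∈ A³; |3A| = 22.
Step 5: Check 22 ≤ 87.8800? Yes ✓.

K = 13/5, Plünnecke-Ruzsa bound K³|A| ≈ 87.8800, |3A| = 22, inequality holds.


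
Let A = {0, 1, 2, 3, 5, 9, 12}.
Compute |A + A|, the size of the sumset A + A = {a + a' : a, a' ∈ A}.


A + A = {a + a' : a, a' ∈ A}; |A| = 7.
General bounds: 2|A| - 1 ≤ |A + A| ≤ |A|(|A|+1)/2, i.e. 13 ≤ |A + A| ≤ 28.
Lower bound 2|A|-1 is attained iff A is an arithmetic progression.
Enumerate sums a + a' for a ≤ a' (symmetric, so this suffices):
a = 0: 0+0=0, 0+1=1, 0+2=2, 0+3=3, 0+5=5, 0+9=9, 0+12=12
a = 1: 1+1=2, 1+2=3, 1+3=4, 1+5=6, 1+9=10, 1+12=13
a = 2: 2+2=4, 2+3=5, 2+5=7, 2+9=11, 2+12=14
a = 3: 3+3=6, 3+5=8, 3+9=12, 3+12=15
a = 5: 5+5=10, 5+9=14, 5+12=17
a = 9: 9+9=18, 9+12=21
a = 12: 12+12=24
Distinct sums: {0, 1, 2, 3, 4, 5, 6, 7, 8, 9, 10, 11, 12, 13, 14, 15, 17, 18, 21, 24}
|A + A| = 20

|A + A| = 20


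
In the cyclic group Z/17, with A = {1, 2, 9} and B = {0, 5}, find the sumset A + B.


Work in Z/17Z: reduce every sum a + b modulo 17.
Enumerate all 6 pairs:
a = 1: 1+0=1, 1+5=6
a = 2: 2+0=2, 2+5=7
a = 9: 9+0=9, 9+5=14
Distinct residues collected: {1, 2, 6, 7, 9, 14}
|A + B| = 6 (out of 17 total residues).

A + B = {1, 2, 6, 7, 9, 14}


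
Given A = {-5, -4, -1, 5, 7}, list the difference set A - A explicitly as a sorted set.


A - A = {a - a' : a, a' ∈ A}.
Compute a - a' for each ordered pair (a, a'):
a = -5: -5--5=0, -5--4=-1, -5--1=-4, -5-5=-10, -5-7=-12
a = -4: -4--5=1, -4--4=0, -4--1=-3, -4-5=-9, -4-7=-11
a = -1: -1--5=4, -1--4=3, -1--1=0, -1-5=-6, -1-7=-8
a = 5: 5--5=10, 5--4=9, 5--1=6, 5-5=0, 5-7=-2
a = 7: 7--5=12, 7--4=11, 7--1=8, 7-5=2, 7-7=0
Collecting distinct values (and noting 0 appears from a-a):
A - A = {-12, -11, -10, -9, -8, -6, -4, -3, -2, -1, 0, 1, 2, 3, 4, 6, 8, 9, 10, 11, 12}
|A - A| = 21

A - A = {-12, -11, -10, -9, -8, -6, -4, -3, -2, -1, 0, 1, 2, 3, 4, 6, 8, 9, 10, 11, 12}


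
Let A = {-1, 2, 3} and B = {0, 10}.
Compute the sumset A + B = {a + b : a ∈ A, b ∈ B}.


A + B = {a + b : a ∈ A, b ∈ B}.
Enumerate all |A|·|B| = 3·2 = 6 pairs (a, b) and collect distinct sums.
a = -1: -1+0=-1, -1+10=9
a = 2: 2+0=2, 2+10=12
a = 3: 3+0=3, 3+10=13
Collecting distinct sums: A + B = {-1, 2, 3, 9, 12, 13}
|A + B| = 6

A + B = {-1, 2, 3, 9, 12, 13}


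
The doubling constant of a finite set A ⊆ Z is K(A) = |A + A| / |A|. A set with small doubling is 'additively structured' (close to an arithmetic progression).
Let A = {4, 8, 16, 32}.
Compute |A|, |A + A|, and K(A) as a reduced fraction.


|A| = 4.
Compute A + A by enumerating all 16 pairs.
A + A = {8, 12, 16, 20, 24, 32, 36, 40, 48, 64}, so |A + A| = 10.
K = |A + A| / |A| = 10/4 = 5/2 ≈ 2.5000.
Reference: AP of size 4 gives K = 7/4 ≈ 1.7500; a fully generic set of size 4 gives K ≈ 2.5000.

|A| = 4, |A + A| = 10, K = 10/4 = 5/2.


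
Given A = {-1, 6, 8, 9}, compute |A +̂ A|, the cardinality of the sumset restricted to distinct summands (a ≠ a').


Restricted sumset: A +̂ A = {a + a' : a ∈ A, a' ∈ A, a ≠ a'}.
Equivalently, take A + A and drop any sum 2a that is achievable ONLY as a + a for a ∈ A (i.e. sums representable only with equal summands).
Enumerate pairs (a, a') with a < a' (symmetric, so each unordered pair gives one sum; this covers all a ≠ a'):
  -1 + 6 = 5
  -1 + 8 = 7
  -1 + 9 = 8
  6 + 8 = 14
  6 + 9 = 15
  8 + 9 = 17
Collected distinct sums: {5, 7, 8, 14, 15, 17}
|A +̂ A| = 6
(Reference bound: |A +̂ A| ≥ 2|A| - 3 for |A| ≥ 2, with |A| = 4 giving ≥ 5.)

|A +̂ A| = 6


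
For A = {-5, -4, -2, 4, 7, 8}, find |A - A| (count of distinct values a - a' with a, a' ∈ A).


A - A = {a - a' : a, a' ∈ A}; |A| = 6.
Bounds: 2|A|-1 ≤ |A - A| ≤ |A|² - |A| + 1, i.e. 11 ≤ |A - A| ≤ 31.
Note: 0 ∈ A - A always (from a - a). The set is symmetric: if d ∈ A - A then -d ∈ A - A.
Enumerate nonzero differences d = a - a' with a > a' (then include -d):
Positive differences: {1, 2, 3, 4, 6, 8, 9, 10, 11, 12, 13}
Full difference set: {0} ∪ (positive diffs) ∪ (negative diffs).
|A - A| = 1 + 2·11 = 23 (matches direct enumeration: 23).

|A - A| = 23


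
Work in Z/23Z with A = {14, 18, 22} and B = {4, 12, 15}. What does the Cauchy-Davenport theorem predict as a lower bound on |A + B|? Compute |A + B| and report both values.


Cauchy-Davenport: |A + B| ≥ min(p, |A| + |B| - 1) for A, B nonempty in Z/pZ.
|A| = 3, |B| = 3, p = 23.
CD lower bound = min(23, 3 + 3 - 1) = min(23, 5) = 5.
Compute A + B mod 23 directly:
a = 14: 14+4=18, 14+12=3, 14+15=6
a = 18: 18+4=22, 18+12=7, 18+15=10
a = 22: 22+4=3, 22+12=11, 22+15=14
A + B = {3, 6, 7, 10, 11, 14, 18, 22}, so |A + B| = 8.
Verify: 8 ≥ 5? Yes ✓.

CD lower bound = 5, actual |A + B| = 8.
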